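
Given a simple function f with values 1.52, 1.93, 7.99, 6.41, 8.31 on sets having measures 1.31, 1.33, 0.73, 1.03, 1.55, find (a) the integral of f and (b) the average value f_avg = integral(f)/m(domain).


Step 1: Integral = sum(value_i * measure_i)
= 1.52*1.31 + 1.93*1.33 + 7.99*0.73 + 6.41*1.03 + 8.31*1.55
= 1.9912 + 2.5669 + 5.8327 + 6.6023 + 12.8805
= 29.8736
Step 2: Total measure of domain = 1.31 + 1.33 + 0.73 + 1.03 + 1.55 = 5.95
Step 3: Average value = 29.8736 / 5.95 = 5.020773


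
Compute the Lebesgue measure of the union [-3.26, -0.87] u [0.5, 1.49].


For pairwise disjoint intervals, m(union) = sum of lengths.
= (-0.87 - -3.26) + (1.49 - 0.5)
= 2.39 + 0.99
= 3.38


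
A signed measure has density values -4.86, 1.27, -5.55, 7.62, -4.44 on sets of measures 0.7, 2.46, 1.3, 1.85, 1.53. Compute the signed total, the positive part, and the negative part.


Step 1: Compute signed measure on each set:
  Set 1: -4.86 * 0.7 = -3.402
  Set 2: 1.27 * 2.46 = 3.1242
  Set 3: -5.55 * 1.3 = -7.215
  Set 4: 7.62 * 1.85 = 14.097
  Set 5: -4.44 * 1.53 = -6.7932
Step 2: Total signed measure = (-3.402) + (3.1242) + (-7.215) + (14.097) + (-6.7932)
     = -0.189
Step 3: Positive part mu+(X) = sum of positive contributions = 17.2212
Step 4: Negative part mu-(X) = |sum of negative contributions| = 17.4102


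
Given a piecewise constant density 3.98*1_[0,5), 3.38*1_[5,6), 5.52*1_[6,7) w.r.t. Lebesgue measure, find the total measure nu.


Integrate each piece of the Radon-Nikodym derivative:
Step 1: integral_0^5 3.98 dx = 3.98*(5-0) = 3.98*5 = 19.9
Step 2: integral_5^6 3.38 dx = 3.38*(6-5) = 3.38*1 = 3.38
Step 3: integral_6^7 5.52 dx = 5.52*(7-6) = 5.52*1 = 5.52
Total: 19.9 + 3.38 + 5.52 = 28.8


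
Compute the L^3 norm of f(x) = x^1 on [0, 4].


Step 1: ||f||_3 = (integral_0^4 |x^1|^3 dx)^(1/3)
     = (integral_0^4 x^3 dx)^(1/3)
Step 2: integral_0^4 x^3 dx = [x^4/(4)] from 0 to 4 = 4^4/4
     = 256/4 = 64
Step 3: ||f||_3 = (64)^(1/3) = 4


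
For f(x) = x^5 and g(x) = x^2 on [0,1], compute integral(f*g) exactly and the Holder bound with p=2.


Step 1: Exact integral of f*g = integral(x^7, 0, 1) = 1/8
     = 0.125
Step 2: Holder bound with p=2, q=2:
  ||f||_p = (integral x^10 dx)^(1/2) = (1/11)^(1/2) = 0.301511
  ||g||_q = (integral x^4 dx)^(1/2) = (1/5)^(1/2) = 0.447214
Step 3: Holder bound = ||f||_p * ||g||_q = 0.301511 * 0.447214 = 0.13484
Verification: 0.125 <= 0.13484 (Holder holds)


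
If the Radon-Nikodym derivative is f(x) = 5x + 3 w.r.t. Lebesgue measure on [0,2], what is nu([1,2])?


nu(A) = integral_A (dnu/dmu) dmu = integral_1^2 (5x + 3) dx
Step 1: Antiderivative F(x) = (5/2)x^2 + 3x
Step 2: F(2) = (5/2)*2^2 + 3*2 = 10 + 6 = 16
Step 3: F(1) = (5/2)*1^2 + 3*1 = 2.5 + 3 = 5.5
Step 4: nu([1,2]) = F(2) - F(1) = 16 - 5.5 = 10.5


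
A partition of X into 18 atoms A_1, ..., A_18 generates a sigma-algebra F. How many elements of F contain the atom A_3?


Each element of F is a union of some subset S of the 18 atoms.
The element contains A_3 iff A_3 is in S.
So we count subsets S of {A_1,...,A_18} with A_3 in S: choose freely among the other 17 atoms.
Count = 2^(18-1) = 2^17 = 131072.


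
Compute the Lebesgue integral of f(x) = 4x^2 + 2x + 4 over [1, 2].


The Lebesgue integral of a Riemann-integrable function agrees with the Riemann integral.
Antiderivative F(x) = (4/3)x^3 + (2/2)x^2 + 4x
F(2) = (4/3)*2^3 + (2/2)*2^2 + 4*2
     = (4/3)*8 + (2/2)*4 + 4*2
     = 10.666667 + 4 + 8
     = 22.666667
F(1) = 6.333333
Integral = F(2) - F(1) = 22.666667 - 6.333333 = 16.333333


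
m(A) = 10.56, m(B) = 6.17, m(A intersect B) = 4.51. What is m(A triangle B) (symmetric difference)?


m(A Delta B) = m(A) + m(B) - 2*m(A n B)
= 10.56 + 6.17 - 2*4.51
= 10.56 + 6.17 - 9.02
= 7.71


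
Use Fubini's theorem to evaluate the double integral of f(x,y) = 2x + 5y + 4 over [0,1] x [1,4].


By Fubini, integrate in x first, then y.
Step 1: Fix y, integrate over x in [0,1]:
  integral(2x + 5y + 4, x=0..1)
  = 2*(1^2 - 0^2)/2 + (5y + 4)*(1 - 0)
  = 1 + (5y + 4)*1
  = 1 + 5y + 4
  = 5 + 5y
Step 2: Integrate over y in [1,4]:
  integral(5 + 5y, y=1..4)
  = 5*3 + 5*(4^2 - 1^2)/2
  = 15 + 37.5
  = 52.5


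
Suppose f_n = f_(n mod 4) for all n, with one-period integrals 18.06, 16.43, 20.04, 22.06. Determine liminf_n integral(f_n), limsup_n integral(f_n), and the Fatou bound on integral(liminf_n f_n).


The sequence (integral(f_n)) is periodic with period 4, repeating the values 18.06, 16.43, 20.04, 22.06 indefinitely.
Step 1: For a periodic sequence, every tail (a_m, a_(m+1), ...) contains all 4 period values infinitely often.
Step 2: Hence inf of every tail = min of the period values = min(18.06, 16.43, 20.04, 22.06) = 16.43.
        liminf_n integral(f_n) = sup over m of (inf of tail from m) = 16.43.
Step 3: Similarly sup of every tail = max of the period values = 22.06.
        limsup_n integral(f_n) = 22.06.
Step 4: Fatou's lemma: integral(liminf_n f_n) <= liminf_n integral(f_n) = 16.43.
        So the integral of the pointwise liminf is at most 16.43.


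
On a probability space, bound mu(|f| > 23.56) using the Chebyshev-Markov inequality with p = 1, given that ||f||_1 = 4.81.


Chebyshev/Markov inequality: mu(|f| > eps) <= (||f||_p / eps)^p
Step 1: ||f||_1 / eps = 4.81 / 23.56 = 0.20416
Step 2: Raise to power p = 1:
  (0.20416)^1 = 0.20416
Step 3: Therefore mu(|f| > 23.56) <= 0.20416


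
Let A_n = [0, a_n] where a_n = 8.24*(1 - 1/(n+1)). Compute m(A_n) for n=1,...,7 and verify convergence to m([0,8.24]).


By continuity of measure from below: if A_n increases to A, then m(A_n) -> m(A).
Here A = [0, 8.24], so m(A) = 8.24
Step 1: a_1 = 8.24*(1 - 1/2) = 4.12, m(A_1) = 4.12
Step 2: a_2 = 8.24*(1 - 1/3) = 5.4933, m(A_2) = 5.4933
Step 3: a_3 = 8.24*(1 - 1/4) = 6.18, m(A_3) = 6.18
Step 4: a_4 = 8.24*(1 - 1/5) = 6.592, m(A_4) = 6.592
Step 5: a_5 = 8.24*(1 - 1/6) = 6.8667, m(A_5) = 6.8667
Step 6: a_6 = 8.24*(1 - 1/7) = 7.0629, m(A_6) = 7.0629
Step 7: a_7 = 8.24*(1 - 1/8) = 7.21, m(A_7) = 7.21
Limit: m(A_n) -> m([0,8.24]) = 8.24


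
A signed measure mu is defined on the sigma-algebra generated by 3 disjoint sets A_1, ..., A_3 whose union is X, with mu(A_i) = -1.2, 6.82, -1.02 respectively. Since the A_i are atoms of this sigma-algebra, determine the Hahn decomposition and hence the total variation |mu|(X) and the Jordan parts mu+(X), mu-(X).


Step 1: Every measurable set is a union of atoms (the cells / points), so a Hahn decomposition is
  obtained by grouping atoms by sign: P = union of atoms with mu > 0, N = union of the remaining atoms.
  Atoms in P (indices): 2;  atoms in N (indices): 1, 3
  Positive values: 6.82
  Negative values: -1.2, -1.02
Step 2: mu+(X) = mu(P) = sum of positive atom values = 6.82
Step 3: mu-(X) = -mu(N) = sum of |negative atom values| = 2.22
Step 4: |mu|(X) = mu+(X) + mu-(X) = 6.82 + 2.22 = 9.04


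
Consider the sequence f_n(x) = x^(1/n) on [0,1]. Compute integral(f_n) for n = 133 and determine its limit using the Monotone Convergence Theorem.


At n = 133: f_133(x) = x^(1/133).
Step 1: integral(x^(1/133), 0, 1) = [x^(1/133+1) / (1/133+1)] from 0 to 1
     = 1 / (1/133 + 1) = 1 / ((133+1)/133) = 133/(133+1)
     = 133/134 = 0.992537
Step 2: As n -> infinity, f_n(x) = x^(1/n) -> 1 for x in (0,1], and f_n is increasing in n.
By MCT, lim_n integral(f_n) = integral(lim_n f_n) = integral(1, 0, 1) = 1.
Step 3: Verify convergence: 133/134 = 0.992537 -> 1


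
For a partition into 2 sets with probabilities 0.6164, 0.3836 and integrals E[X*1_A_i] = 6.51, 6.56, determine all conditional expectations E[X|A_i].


For each cell A_i: E[X|A_i] = E[X*1_A_i] / P(A_i)
Step 1: E[X|A_1] = 6.51 / 0.6164 = 10.561324
Step 2: E[X|A_2] = 6.56 / 0.3836 = 17.101147
Verification: E[X] = sum E[X*1_A_i] = 6.51 + 6.56 = 13.07


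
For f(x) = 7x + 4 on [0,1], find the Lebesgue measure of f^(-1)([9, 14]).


f^(-1)([9, 14]) = {x : 9 <= 7x + 4 <= 14}
Solving: (9 - 4)/7 <= x <= (14 - 4)/7
= [0.714286, 1.428571]
Intersecting with [0,1]: [0.714286, 1]
Measure = 1 - 0.714286 = 0.285714


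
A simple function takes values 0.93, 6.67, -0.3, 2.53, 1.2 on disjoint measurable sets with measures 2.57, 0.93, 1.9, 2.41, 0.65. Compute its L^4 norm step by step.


Step 1: Compute |f_i|^4 for each value:
  |0.93|^4 = 0.748052
  |6.67|^4 = 1979.262223
  |-0.3|^4 = 0.0081
  |2.53|^4 = 40.971521
  |1.2|^4 = 2.0736
Step 2: Multiply by measures and sum:
  0.748052 * 2.57 = 1.922494
  1979.262223 * 0.93 = 1840.713868
  0.0081 * 1.9 = 0.01539
  40.971521 * 2.41 = 98.741365
  2.0736 * 0.65 = 1.34784
Sum = 1.922494 + 1840.713868 + 0.01539 + 98.741365 + 1.34784 = 1942.740956
Step 3: Take the p-th root:
||f||_4 = (1942.740956)^(1/4) = 6.639016


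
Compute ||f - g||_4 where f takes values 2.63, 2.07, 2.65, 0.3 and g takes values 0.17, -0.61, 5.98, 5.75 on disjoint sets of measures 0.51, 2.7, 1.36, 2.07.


Step 1: Compute differences f_i - g_i:
  2.63 - 0.17 = 2.46
  2.07 - -0.61 = 2.68
  2.65 - 5.98 = -3.33
  0.3 - 5.75 = -5.45
Step 2: Compute |diff|^4 * measure for each set:
  |2.46|^4 * 0.51 = 36.621863 * 0.51 = 18.67715
  |2.68|^4 * 2.7 = 51.58687 * 2.7 = 139.284548
  |-3.33|^4 * 1.36 = 122.963703 * 1.36 = 167.230636
  |-5.45|^4 * 2.07 = 882.238506 * 2.07 = 1826.233708
Step 3: Sum = 2151.426043
Step 4: ||f-g||_4 = (2151.426043)^(1/4) = 6.810541


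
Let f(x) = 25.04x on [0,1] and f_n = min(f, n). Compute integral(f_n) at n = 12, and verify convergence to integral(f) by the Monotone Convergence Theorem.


f(x) = 25.04x on [0,1]; f_n(x) = min(25.04x, n). At n = 12:
Step 1: f(x) reaches 12 at x = 12/25.04 = 0.479233
Step 2: integral(f_12) = integral(25.04x, 0, 0.479233) + integral(12, 0.479233, 1)
       = 25.04*0.479233^2/2 + 12*(1 - 0.479233)
       = 2.875399 + 6.249201
       = 9.124601
Step 3: As n -> infinity, f_n increases to f, so by MCT integral(f_n) -> integral(f) = 25.04/2 = 12.52.
Convergence: integral(f_12) = 9.124601 -> 12.52 as n -> infinity


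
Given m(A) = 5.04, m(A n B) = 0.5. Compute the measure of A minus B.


m(A \ B) = m(A) - m(A n B)
= 5.04 - 0.5
= 4.54


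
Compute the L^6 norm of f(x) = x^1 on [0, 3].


Step 1: ||f||_6 = (integral_0^3 |x^1|^6 dx)^(1/6)
     = (integral_0^3 x^6 dx)^(1/6)
Step 2: integral_0^3 x^6 dx = [x^7/(7)] from 0 to 3 = 3^7/7
     = 2187/7 = 312.428571
Step 3: ||f||_6 = (312.428571)^(1/6) = 2.604904


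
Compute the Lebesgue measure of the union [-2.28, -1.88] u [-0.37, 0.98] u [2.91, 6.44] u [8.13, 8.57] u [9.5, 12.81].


For pairwise disjoint intervals, m(union) = sum of lengths.
= (-1.88 - -2.28) + (0.98 - -0.37) + (6.44 - 2.91) + (8.57 - 8.13) + (12.81 - 9.5)
= 0.4 + 1.35 + 3.53 + 0.44 + 3.31
= 9.03


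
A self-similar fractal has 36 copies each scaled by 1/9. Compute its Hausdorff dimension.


For a self-similar set with N copies scaled by 1/r:
dim_H = log(N)/log(r) = log(36)/log(9)
= 3.583519/2.197225
= 1.63093


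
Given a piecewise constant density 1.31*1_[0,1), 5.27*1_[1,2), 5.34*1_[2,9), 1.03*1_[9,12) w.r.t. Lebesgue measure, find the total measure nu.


Integrate each piece of the Radon-Nikodym derivative:
Step 1: integral_0^1 1.31 dx = 1.31*(1-0) = 1.31*1 = 1.31
Step 2: integral_1^2 5.27 dx = 5.27*(2-1) = 5.27*1 = 5.27
Step 3: integral_2^9 5.34 dx = 5.34*(9-2) = 5.34*7 = 37.38
Step 4: integral_9^12 1.03 dx = 1.03*(12-9) = 1.03*3 = 3.09
Total: 1.31 + 5.27 + 37.38 + 3.09 = 47.05


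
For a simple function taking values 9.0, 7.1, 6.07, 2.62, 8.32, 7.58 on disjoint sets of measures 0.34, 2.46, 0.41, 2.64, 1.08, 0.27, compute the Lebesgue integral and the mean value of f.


Step 1: Integral = sum(value_i * measure_i)
= 9.0*0.34 + 7.1*2.46 + 6.07*0.41 + 2.62*2.64 + 8.32*1.08 + 7.58*0.27
= 3.06 + 17.466 + 2.4887 + 6.9168 + 8.9856 + 2.0466
= 40.9637
Step 2: Total measure of domain = 0.34 + 2.46 + 0.41 + 2.64 + 1.08 + 0.27 = 7.2
Step 3: Average value = 40.9637 / 7.2 = 5.689403


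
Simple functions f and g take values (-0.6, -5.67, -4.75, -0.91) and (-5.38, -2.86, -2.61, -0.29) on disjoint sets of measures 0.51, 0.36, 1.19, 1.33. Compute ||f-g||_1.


Step 1: Compute differences f_i - g_i:
  -0.6 - -5.38 = 4.78
  -5.67 - -2.86 = -2.81
  -4.75 - -2.61 = -2.14
  -0.91 - -0.29 = -0.62
Step 2: Compute |diff|^1 * measure for each set:
  |4.78|^1 * 0.51 = 4.78 * 0.51 = 2.4378
  |-2.81|^1 * 0.36 = 2.81 * 0.36 = 1.0116
  |-2.14|^1 * 1.19 = 2.14 * 1.19 = 2.5466
  |-0.62|^1 * 1.33 = 0.62 * 1.33 = 0.8246
Step 3: Sum = 6.8206
Step 4: ||f-g||_1 = (6.8206)^(1/1) = 6.8206


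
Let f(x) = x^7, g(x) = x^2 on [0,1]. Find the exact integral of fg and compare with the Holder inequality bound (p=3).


Step 1: Exact integral of f*g = integral(x^9, 0, 1) = 1/10
     = 0.1
Step 2: Holder bound with p=3, q=1.5:
  ||f||_p = (integral x^21 dx)^(1/3) = (1/22)^(1/3) = 0.356883
  ||g||_q = (integral x^3 dx)^(1/1.5) = (1/4)^(1/1.5) = 0.39685
Step 3: Holder bound = ||f||_p * ||g||_q = 0.356883 * 0.39685 = 0.141629
Verification: 0.1 <= 0.141629 (Holder holds)


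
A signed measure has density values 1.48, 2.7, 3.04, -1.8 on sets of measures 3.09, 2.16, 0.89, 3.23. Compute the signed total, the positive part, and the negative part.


Step 1: Compute signed measure on each set:
  Set 1: 1.48 * 3.09 = 4.5732
  Set 2: 2.7 * 2.16 = 5.832
  Set 3: 3.04 * 0.89 = 2.7056
  Set 4: -1.8 * 3.23 = -5.814
Step 2: Total signed measure = (4.5732) + (5.832) + (2.7056) + (-5.814)
     = 7.2968
Step 3: Positive part mu+(X) = sum of positive contributions = 13.1108
Step 4: Negative part mu-(X) = |sum of negative contributions| = 5.814


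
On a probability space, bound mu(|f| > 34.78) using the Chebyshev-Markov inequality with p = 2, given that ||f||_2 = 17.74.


Chebyshev/Markov inequality: mu(|f| > eps) <= (||f||_p / eps)^p
Step 1: ||f||_2 / eps = 17.74 / 34.78 = 0.510063
Step 2: Raise to power p = 2:
  (0.510063)^2 = 0.260165
Step 3: Therefore mu(|f| > 34.78) <= 0.260165


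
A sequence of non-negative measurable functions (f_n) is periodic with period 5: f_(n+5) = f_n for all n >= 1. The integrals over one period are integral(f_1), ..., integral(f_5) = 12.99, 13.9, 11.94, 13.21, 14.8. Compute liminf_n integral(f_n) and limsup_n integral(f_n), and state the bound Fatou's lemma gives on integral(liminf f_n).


The sequence (integral(f_n)) is periodic with period 5, repeating the values 12.99, 13.9, 11.94, 13.21, 14.8 indefinitely.
Step 1: For a periodic sequence, every tail (a_m, a_(m+1), ...) contains all 5 period values infinitely often.
Step 2: Hence inf of every tail = min of the period values = min(12.99, 13.9, 11.94, 13.21, 14.8) = 11.94.
        liminf_n integral(f_n) = sup over m of (inf of tail from m) = 11.94.
Step 3: Similarly sup of every tail = max of the period values = 14.8.
        limsup_n integral(f_n) = 14.8.
Step 4: Fatou's lemma: integral(liminf_n f_n) <= liminf_n integral(f_n) = 11.94.
        So the integral of the pointwise liminf is at most 11.94.


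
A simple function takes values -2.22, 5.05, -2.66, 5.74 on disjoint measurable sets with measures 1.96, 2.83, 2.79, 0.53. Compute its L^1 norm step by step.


Step 1: Compute |f_i|^1 for each value:
  |-2.22|^1 = 2.22
  |5.05|^1 = 5.05
  |-2.66|^1 = 2.66
  |5.74|^1 = 5.74
Step 2: Multiply by measures and sum:
  2.22 * 1.96 = 4.3512
  5.05 * 2.83 = 14.2915
  2.66 * 2.79 = 7.4214
  5.74 * 0.53 = 3.0422
Sum = 4.3512 + 14.2915 + 7.4214 + 3.0422 = 29.1063
Step 3: Take the p-th root:
||f||_1 = (29.1063)^(1/1) = 29.1063


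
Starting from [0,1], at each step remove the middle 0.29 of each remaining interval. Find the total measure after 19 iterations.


Step 1: At each step, fraction remaining = 1 - 0.29 = 0.71
Step 2: After 19 steps, measure = (0.71)^19
Result = 0.001492


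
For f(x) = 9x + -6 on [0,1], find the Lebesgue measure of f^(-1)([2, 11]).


f^(-1)([2, 11]) = {x : 2 <= 9x + -6 <= 11}
Solving: (2 - -6)/9 <= x <= (11 - -6)/9
= [0.888889, 1.888889]
Intersecting with [0,1]: [0.888889, 1]
Measure = 1 - 0.888889 = 0.111111


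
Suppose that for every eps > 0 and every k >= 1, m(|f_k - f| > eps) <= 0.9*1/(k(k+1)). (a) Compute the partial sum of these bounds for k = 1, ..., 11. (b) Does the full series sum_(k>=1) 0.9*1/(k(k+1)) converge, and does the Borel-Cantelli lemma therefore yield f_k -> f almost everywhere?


Step 1: List the terms 0.9*1/(k(k+1)) for k = 1 to 11:
  k=1: 0.45
  k=2: 0.15
  k=3: 0.075
  k=4: 0.045
  k=5: 0.03
  k=6: 0.021429
  k=7: 0.016071
  k=8: 0.0125
  k=9: 0.01
  k=10: 0.008182
  k=11: 0.006818
Step 2: Partial sum = 0.45 + 0.15 + 0.075 + 0.045 + 0.03 + 0.021429 + 0.016071 + 0.0125 + 0.01 + 0.008182 + 0.006818
     = 0.825
Step 3: The full series sum_(k>=1) 0.9*1/(k(k+1)) converges (telescoping series sum 1/(k(k+1)) = 1; a constant multiple of a convergent series converges).
Step 4: Fix eps > 0. Since sum_k m(|f_k - f| > eps) < infinity, the Borel-Cantelli lemma gives
        m(limsup_k {|f_k - f| > eps}) = 0, i.e. for a.e. x, |f_k(x) - f(x)| <= eps for all large k.
        Applying this with eps = 1/j for j = 1, 2, ... and intersecting the countably many full-measure sets,
        for a.e. x we get limsup_k |f_k(x) - f(x)| <= 1/j for every j, hence f_k -> f almost everywhere.
Conclusion: series converges; Borel-Cantelli yields f_k -> f a.e.


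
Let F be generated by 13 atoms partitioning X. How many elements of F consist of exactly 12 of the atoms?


Each element of F is a union of some subset of the 13 atoms.
Elements that are unions of exactly 12 atoms correspond to 12-element subsets of the 13 atoms.
Count = C(13, 12) = 13! / (12! * 1!) = 13.


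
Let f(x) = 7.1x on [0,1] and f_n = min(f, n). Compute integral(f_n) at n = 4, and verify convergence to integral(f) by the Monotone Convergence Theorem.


f(x) = 7.1x on [0,1]; f_n(x) = min(7.1x, n). At n = 4:
Step 1: f(x) reaches 4 at x = 4/7.1 = 0.56338
Step 2: integral(f_4) = integral(7.1x, 0, 0.56338) + integral(4, 0.56338, 1)
       = 7.1*0.56338^2/2 + 4*(1 - 0.56338)
       = 1.126761 + 1.746479
       = 2.873239
Step 3: As n -> infinity, f_n increases to f, so by MCT integral(f_n) -> integral(f) = 7.1/2 = 3.55.
Convergence: integral(f_4) = 2.873239 -> 3.55 as n -> infinity


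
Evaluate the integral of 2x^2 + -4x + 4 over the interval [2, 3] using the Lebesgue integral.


The Lebesgue integral of a Riemann-integrable function agrees with the Riemann integral.
Antiderivative F(x) = (2/3)x^3 + (-4/2)x^2 + 4x
F(3) = (2/3)*3^3 + (-4/2)*3^2 + 4*3
     = (2/3)*27 + (-4/2)*9 + 4*3
     = 18 + -18 + 12
     = 12
F(2) = 5.333333
Integral = F(3) - F(2) = 12 - 5.333333 = 6.666667


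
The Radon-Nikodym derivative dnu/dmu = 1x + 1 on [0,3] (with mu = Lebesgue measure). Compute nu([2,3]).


nu(A) = integral_A (dnu/dmu) dmu = integral_2^3 (1x + 1) dx
Step 1: Antiderivative F(x) = (1/2)x^2 + 1x
Step 2: F(3) = (1/2)*3^2 + 1*3 = 4.5 + 3 = 7.5
Step 3: F(2) = (1/2)*2^2 + 1*2 = 2 + 2 = 4
Step 4: nu([2,3]) = F(3) - F(2) = 7.5 - 4 = 3.5


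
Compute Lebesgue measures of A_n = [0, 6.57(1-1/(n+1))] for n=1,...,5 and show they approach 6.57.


By continuity of measure from below: if A_n increases to A, then m(A_n) -> m(A).
Here A = [0, 6.57], so m(A) = 6.57
Step 1: a_1 = 6.57*(1 - 1/2) = 3.285, m(A_1) = 3.285
Step 2: a_2 = 6.57*(1 - 1/3) = 4.38, m(A_2) = 4.38
Step 3: a_3 = 6.57*(1 - 1/4) = 4.9275, m(A_3) = 4.9275
Step 4: a_4 = 6.57*(1 - 1/5) = 5.256, m(A_4) = 5.256
Step 5: a_5 = 6.57*(1 - 1/6) = 5.475, m(A_5) = 5.475
Limit: m(A_n) -> m([0,6.57]) = 6.57


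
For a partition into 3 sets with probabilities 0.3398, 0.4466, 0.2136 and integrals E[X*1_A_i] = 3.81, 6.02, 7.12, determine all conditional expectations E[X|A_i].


For each cell A_i: E[X|A_i] = E[X*1_A_i] / P(A_i)
Step 1: E[X|A_1] = 3.81 / 0.3398 = 11.212478
Step 2: E[X|A_2] = 6.02 / 0.4466 = 13.479624
Step 3: E[X|A_3] = 7.12 / 0.2136 = 33.333333
Verification: E[X] = sum E[X*1_A_i] = 3.81 + 6.02 + 7.12 = 16.95


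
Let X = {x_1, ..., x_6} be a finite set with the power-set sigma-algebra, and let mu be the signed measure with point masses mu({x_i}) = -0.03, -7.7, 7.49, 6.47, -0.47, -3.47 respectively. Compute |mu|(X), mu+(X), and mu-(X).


Step 1: Every measurable set is a union of atoms (the cells / points), so a Hahn decomposition is
  obtained by grouping atoms by sign: P = union of atoms with mu > 0, N = union of the remaining atoms.
  Atoms in P (indices): 3, 4;  atoms in N (indices): 1, 2, 5, 6
  Positive values: 7.49, 6.47
  Negative values: -0.03, -7.7, -0.47, -3.47
Step 2: mu+(X) = mu(P) = sum of positive atom values = 13.96
Step 3: mu-(X) = -mu(N) = sum of |negative atom values| = 11.67
Step 4: |mu|(X) = mu+(X) + mu-(X) = 13.96 + 11.67 = 25.63


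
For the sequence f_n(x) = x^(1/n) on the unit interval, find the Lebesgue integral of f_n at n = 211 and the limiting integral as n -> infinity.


At n = 211: f_211(x) = x^(1/211).
Step 1: integral(x^(1/211), 0, 1) = [x^(1/211+1) / (1/211+1)] from 0 to 1
     = 1 / (1/211 + 1) = 1 / ((211+1)/211) = 211/(211+1)
     = 211/212 = 0.995283
Step 2: As n -> infinity, f_n(x) = x^(1/n) -> 1 for x in (0,1], and f_n is increasing in n.
By MCT, lim_n integral(f_n) = integral(lim_n f_n) = integral(1, 0, 1) = 1.
Step 3: Verify convergence: 211/212 = 0.995283 -> 1


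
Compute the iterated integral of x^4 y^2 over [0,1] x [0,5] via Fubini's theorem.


By Fubini's theorem, the double integral factors as a product of single integrals:
Step 1: integral_0^1 x^4 dx = [x^5/5] from 0 to 1
     = 1^5/5 = 0.2
Step 2: integral_0^5 y^2 dy = [y^3/3] from 0 to 5
     = 5^3/3 = 41.666667
Step 3: Double integral = 0.2 * 41.666667 = 8.333333


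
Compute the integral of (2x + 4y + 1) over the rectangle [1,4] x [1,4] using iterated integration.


By Fubini, integrate in x first, then y.
Step 1: Fix y, integrate over x in [1,4]:
  integral(2x + 4y + 1, x=1..4)
  = 2*(4^2 - 1^2)/2 + (4y + 1)*(4 - 1)
  = 15 + (4y + 1)*3
  = 15 + 12y + 3
  = 18 + 12y
Step 2: Integrate over y in [1,4]:
  integral(18 + 12y, y=1..4)
  = 18*3 + 12*(4^2 - 1^2)/2
  = 54 + 90
  = 144


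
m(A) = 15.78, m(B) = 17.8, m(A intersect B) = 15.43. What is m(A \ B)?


m(A \ B) = m(A) - m(A n B)
= 15.78 - 15.43
= 0.35


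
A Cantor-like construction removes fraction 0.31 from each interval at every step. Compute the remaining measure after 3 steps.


Step 1: At each step, fraction remaining = 1 - 0.31 = 0.69
Step 2: After 3 steps, measure = (0.69)^3
Step 3: Computing the power step by step:
  After step 1: 0.69
  After step 2: 0.4761
  After step 3: 0.328509
Result = 0.328509


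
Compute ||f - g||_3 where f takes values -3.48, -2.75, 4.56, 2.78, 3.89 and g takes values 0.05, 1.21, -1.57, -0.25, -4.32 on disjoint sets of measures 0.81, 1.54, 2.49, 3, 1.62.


Step 1: Compute differences f_i - g_i:
  -3.48 - 0.05 = -3.53
  -2.75 - 1.21 = -3.96
  4.56 - -1.57 = 6.13
  2.78 - -0.25 = 3.03
  3.89 - -4.32 = 8.21
Step 2: Compute |diff|^3 * measure for each set:
  |-3.53|^3 * 0.81 = 43.986977 * 0.81 = 35.629451
  |-3.96|^3 * 1.54 = 62.099136 * 1.54 = 95.632669
  |6.13|^3 * 2.49 = 230.346397 * 2.49 = 573.562529
  |3.03|^3 * 3 = 27.818127 * 3 = 83.454381
  |8.21|^3 * 1.62 = 553.387661 * 1.62 = 896.488011
Step 3: Sum = 1684.767041
Step 4: ||f-g||_3 = (1684.767041)^(1/3) = 11.899077


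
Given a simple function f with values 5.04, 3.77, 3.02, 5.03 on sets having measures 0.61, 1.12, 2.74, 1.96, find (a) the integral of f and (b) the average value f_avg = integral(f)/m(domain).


Step 1: Integral = sum(value_i * measure_i)
= 5.04*0.61 + 3.77*1.12 + 3.02*2.74 + 5.03*1.96
= 3.0744 + 4.2224 + 8.2748 + 9.8588
= 25.4304
Step 2: Total measure of domain = 0.61 + 1.12 + 2.74 + 1.96 = 6.43
Step 3: Average value = 25.4304 / 6.43 = 3.954961


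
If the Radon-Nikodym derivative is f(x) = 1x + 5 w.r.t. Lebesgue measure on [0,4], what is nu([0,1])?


nu(A) = integral_A (dnu/dmu) dmu = integral_0^1 (1x + 5) dx
Step 1: Antiderivative F(x) = (1/2)x^2 + 5x
Step 2: F(1) = (1/2)*1^2 + 5*1 = 0.5 + 5 = 5.5
Step 3: F(0) = (1/2)*0^2 + 5*0 = 0.0 + 0 = 0.0
Step 4: nu([0,1]) = F(1) - F(0) = 5.5 - 0.0 = 5.5


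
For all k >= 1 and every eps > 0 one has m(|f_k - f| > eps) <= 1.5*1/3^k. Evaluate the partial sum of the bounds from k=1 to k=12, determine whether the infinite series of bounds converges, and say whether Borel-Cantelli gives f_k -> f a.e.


Step 1: List the terms 1.5*1/3^k for k = 1 to 12:
  k=1: 0.5
  k=2: 0.166667
  k=3: 0.055556
  k=4: 0.018519
  k=5: 0.006173
  k=6: 0.002058
  k=7: 6.858711e-04
  k=8: 2.286237e-04
  k=9: 7.620790e-05
  k=10: 2.540263e-05
  k=11: 8.467544e-06
  k=12: 2.822515e-06
Step 2: Partial sum = 0.5 + 0.166667 + 0.055556 + 0.018519 + 0.006173 + 0.002058 + 6.858711e-04 + 2.286237e-04 + 7.620790e-05 + 2.540263e-05 + 8.467544e-06 + 2.822515e-06
     = 0.749999
Step 3: The full series sum_(k>=1) 1.5*1/3^k converges (geometric series with ratio 1/3 < 1; a constant multiple of a convergent series converges).
Step 4: Fix eps > 0. Since sum_k m(|f_k - f| > eps) < infinity, the Borel-Cantelli lemma gives
        m(limsup_k {|f_k - f| > eps}) = 0, i.e. for a.e. x, |f_k(x) - f(x)| <= eps for all large k.
        Applying this with eps = 1/j for j = 1, 2, ... and intersecting the countably many full-measure sets,
        for a.e. x we get limsup_k |f_k(x) - f(x)| <= 1/j for every j, hence f_k -> f almost everywhere.
Conclusion: series converges; Borel-Cantelli yields f_k -> f a.e.


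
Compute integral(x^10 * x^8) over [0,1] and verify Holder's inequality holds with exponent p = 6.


Step 1: Exact integral of f*g = integral(x^18, 0, 1) = 1/19
     = 0.052632
Step 2: Holder bound with p=6, q=1.2:
  ||f||_p = (integral x^60 dx)^(1/6) = (1/61)^(1/6) = 0.504017
  ||g||_q = (integral x^9.6 dx)^(1/1.2) = (1/10.6)^(1/1.2) = 0.139823
Step 3: Holder bound = ||f||_p * ||g||_q = 0.504017 * 0.139823 = 0.070473
Verification: 0.052632 <= 0.070473 (Holder holds)


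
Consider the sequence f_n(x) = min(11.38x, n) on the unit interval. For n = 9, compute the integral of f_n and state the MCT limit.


f(x) = 11.38x on [0,1]; f_n(x) = min(11.38x, n). At n = 9:
Step 1: f(x) reaches 9 at x = 9/11.38 = 0.790861
Step 2: integral(f_9) = integral(11.38x, 0, 0.790861) + integral(9, 0.790861, 1)
       = 11.38*0.790861^2/2 + 9*(1 - 0.790861)
       = 3.558875 + 1.88225
       = 5.441125
Step 3: As n -> infinity, f_n increases to f, so by MCT integral(f_n) -> integral(f) = 11.38/2 = 5.69.
Convergence: integral(f_9) = 5.441125 -> 5.69 as n -> infinity


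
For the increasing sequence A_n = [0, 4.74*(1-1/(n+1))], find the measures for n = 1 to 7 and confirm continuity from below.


By continuity of measure from below: if A_n increases to A, then m(A_n) -> m(A).
Here A = [0, 4.74], so m(A) = 4.74
Step 1: a_1 = 4.74*(1 - 1/2) = 2.37, m(A_1) = 2.37
Step 2: a_2 = 4.74*(1 - 1/3) = 3.16, m(A_2) = 3.16
Step 3: a_3 = 4.74*(1 - 1/4) = 3.555, m(A_3) = 3.555
Step 4: a_4 = 4.74*(1 - 1/5) = 3.792, m(A_4) = 3.792
Step 5: a_5 = 4.74*(1 - 1/6) = 3.95, m(A_5) = 3.95
Step 6: a_6 = 4.74*(1 - 1/7) = 4.0629, m(A_6) = 4.0629
Step 7: a_7 = 4.74*(1 - 1/8) = 4.1475, m(A_7) = 4.1475
Limit: m(A_n) -> m([0,4.74]) = 4.74


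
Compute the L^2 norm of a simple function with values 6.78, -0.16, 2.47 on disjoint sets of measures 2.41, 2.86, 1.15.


Step 1: Compute |f_i|^2 for each value:
  |6.78|^2 = 45.9684
  |-0.16|^2 = 0.0256
  |2.47|^2 = 6.1009
Step 2: Multiply by measures and sum:
  45.9684 * 2.41 = 110.783844
  0.0256 * 2.86 = 0.073216
  6.1009 * 1.15 = 7.016035
Sum = 110.783844 + 0.073216 + 7.016035 = 117.873095
Step 3: Take the p-th root:
||f||_2 = (117.873095)^(1/2) = 10.856938


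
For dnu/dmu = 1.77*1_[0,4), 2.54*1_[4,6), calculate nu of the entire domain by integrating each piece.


Integrate each piece of the Radon-Nikodym derivative:
Step 1: integral_0^4 1.77 dx = 1.77*(4-0) = 1.77*4 = 7.08
Step 2: integral_4^6 2.54 dx = 2.54*(6-4) = 2.54*2 = 5.08
Total: 7.08 + 5.08 = 12.16


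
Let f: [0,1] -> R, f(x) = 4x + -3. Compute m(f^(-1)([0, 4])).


f^(-1)([0, 4]) = {x : 0 <= 4x + -3 <= 4}
Solving: (0 - -3)/4 <= x <= (4 - -3)/4
= [0.75, 1.75]
Intersecting with [0,1]: [0.75, 1]
Measure = 1 - 0.75 = 0.25


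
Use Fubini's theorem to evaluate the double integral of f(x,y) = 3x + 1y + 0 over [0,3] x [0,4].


By Fubini, integrate in x first, then y.
Step 1: Fix y, integrate over x in [0,3]:
  integral(3x + 1y + 0, x=0..3)
  = 3*(3^2 - 0^2)/2 + (1y + 0)*(3 - 0)
  = 13.5 + (1y + 0)*3
  = 13.5 + 3y + 0
  = 13.5 + 3y
Step 2: Integrate over y in [0,4]:
  integral(13.5 + 3y, y=0..4)
  = 13.5*4 + 3*(4^2 - 0^2)/2
  = 54 + 24
  = 78


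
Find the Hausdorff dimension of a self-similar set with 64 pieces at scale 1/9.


For a self-similar set with N copies scaled by 1/r:
dim_H = log(N)/log(r) = log(64)/log(9)
= 4.158883/2.197225
= 1.892789


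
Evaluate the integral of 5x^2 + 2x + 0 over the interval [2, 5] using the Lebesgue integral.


The Lebesgue integral of a Riemann-integrable function agrees with the Riemann integral.
Antiderivative F(x) = (5/3)x^3 + (2/2)x^2 + 0x
F(5) = (5/3)*5^3 + (2/2)*5^2 + 0*5
     = (5/3)*125 + (2/2)*25 + 0*5
     = 208.333333 + 25 + 0
     = 233.333333
F(2) = 17.333333
Integral = F(5) - F(2) = 233.333333 - 17.333333 = 216


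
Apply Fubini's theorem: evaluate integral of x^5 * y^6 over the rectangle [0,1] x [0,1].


By Fubini's theorem, the double integral factors as a product of single integrals:
Step 1: integral_0^1 x^5 dx = [x^6/6] from 0 to 1
     = 1^6/6 = 0.166667
Step 2: integral_0^1 y^6 dy = [y^7/7] from 0 to 1
     = 1^7/7 = 0.142857
Step 3: Double integral = 0.166667 * 0.142857 = 0.02381


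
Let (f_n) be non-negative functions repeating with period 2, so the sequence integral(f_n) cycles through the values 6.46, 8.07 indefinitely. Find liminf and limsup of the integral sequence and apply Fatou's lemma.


The sequence (integral(f_n)) is periodic with period 2, repeating the values 6.46, 8.07 indefinitely.
Step 1: For a periodic sequence, every tail (a_m, a_(m+1), ...) contains all 2 period values infinitely often.
Step 2: Hence inf of every tail = min of the period values = min(6.46, 8.07) = 6.46.
        liminf_n integral(f_n) = sup over m of (inf of tail from m) = 6.46.
Step 3: Similarly sup of every tail = max of the period values = 8.07.
        limsup_n integral(f_n) = 8.07.
Step 4: Fatou's lemma: integral(liminf_n f_n) <= liminf_n integral(f_n) = 6.46.
        So the integral of the pointwise liminf is at most 6.46.


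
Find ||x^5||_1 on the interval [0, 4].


Step 1: ||f||_1 = (integral_0^4 |x^5|^1 dx)^(1/1)
     = (integral_0^4 x^5 dx)^(1/1)
Step 2: integral_0^4 x^5 dx = [x^6/(6)] from 0 to 4 = 4^6/6
     = 4096/6 = 682.666667
Step 3: ||f||_1 = (682.666667)^(1/1) = 682.666667


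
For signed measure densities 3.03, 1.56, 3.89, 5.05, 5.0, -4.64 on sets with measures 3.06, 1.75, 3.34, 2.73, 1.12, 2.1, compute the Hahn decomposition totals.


Step 1: Compute signed measure on each set:
  Set 1: 3.03 * 3.06 = 9.2718
  Set 2: 1.56 * 1.75 = 2.73
  Set 3: 3.89 * 3.34 = 12.9926
  Set 4: 5.05 * 2.73 = 13.7865
  Set 5: 5.0 * 1.12 = 5.6
  Set 6: -4.64 * 2.1 = -9.744
Step 2: Total signed measure = (9.2718) + (2.73) + (12.9926) + (13.7865) + (5.6) + (-9.744)
     = 34.6369
Step 3: Positive part mu+(X) = sum of positive contributions = 44.3809
Step 4: Negative part mu-(X) = |sum of negative contributions| = 9.744


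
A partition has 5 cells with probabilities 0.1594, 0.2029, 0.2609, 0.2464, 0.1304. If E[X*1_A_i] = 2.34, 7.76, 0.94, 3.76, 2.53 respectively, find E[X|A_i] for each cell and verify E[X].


For each cell A_i: E[X|A_i] = E[X*1_A_i] / P(A_i)
Step 1: E[X|A_1] = 2.34 / 0.1594 = 14.68005
Step 2: E[X|A_2] = 7.76 / 0.2029 = 38.245441
Step 3: E[X|A_3] = 0.94 / 0.2609 = 3.602913
Step 4: E[X|A_4] = 3.76 / 0.2464 = 15.25974
Step 5: E[X|A_5] = 2.53 / 0.1304 = 19.40184
Verification: E[X] = sum E[X*1_A_i] = 2.34 + 7.76 + 0.94 + 3.76 + 2.53 = 17.33


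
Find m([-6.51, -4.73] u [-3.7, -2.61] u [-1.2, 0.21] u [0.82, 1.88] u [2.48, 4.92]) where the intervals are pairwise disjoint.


For pairwise disjoint intervals, m(union) = sum of lengths.
= (-4.73 - -6.51) + (-2.61 - -3.7) + (0.21 - -1.2) + (1.88 - 0.82) + (4.92 - 2.48)
= 1.78 + 1.09 + 1.41 + 1.06 + 2.44
= 7.78


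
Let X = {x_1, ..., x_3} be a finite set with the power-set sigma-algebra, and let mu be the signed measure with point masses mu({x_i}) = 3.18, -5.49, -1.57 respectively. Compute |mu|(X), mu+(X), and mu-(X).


Step 1: Every measurable set is a union of atoms (the cells / points), so a Hahn decomposition is
  obtained by grouping atoms by sign: P = union of atoms with mu > 0, N = union of the remaining atoms.
  Atoms in P (indices): 1;  atoms in N (indices): 2, 3
  Positive values: 3.18
  Negative values: -5.49, -1.57
Step 2: mu+(X) = mu(P) = sum of positive atom values = 3.18
Step 3: mu-(X) = -mu(N) = sum of |negative atom values| = 7.06
Step 4: |mu|(X) = mu+(X) + mu-(X) = 3.18 + 7.06 = 10.24


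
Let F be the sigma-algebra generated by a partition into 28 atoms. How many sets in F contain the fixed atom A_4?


Each element of F is a union of some subset S of the 28 atoms.
The element contains A_4 iff A_4 is in S.
So we count subsets S of {A_1,...,A_28} with A_4 in S: choose freely among the other 27 atoms.
Count = 2^(28-1) = 2^27 = 134217728.


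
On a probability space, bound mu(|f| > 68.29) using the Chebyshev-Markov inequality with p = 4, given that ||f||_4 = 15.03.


Chebyshev/Markov inequality: mu(|f| > eps) <= (||f||_p / eps)^p
Step 1: ||f||_4 / eps = 15.03 / 68.29 = 0.220091
Step 2: Raise to power p = 4:
  (0.220091)^4 = 0.002346
Step 3: Therefore mu(|f| > 68.29) <= 0.002346


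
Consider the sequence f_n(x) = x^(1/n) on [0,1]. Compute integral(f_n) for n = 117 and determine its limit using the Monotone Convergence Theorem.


At n = 117: f_117(x) = x^(1/117).
Step 1: integral(x^(1/117), 0, 1) = [x^(1/117+1) / (1/117+1)] from 0 to 1
     = 1 / (1/117 + 1) = 1 / ((117+1)/117) = 117/(117+1)
     = 117/118 = 0.991525
Step 2: As n -> infinity, f_n(x) = x^(1/n) -> 1 for x in (0,1], and f_n is increasing in n.
By MCT, lim_n integral(f_n) = integral(lim_n f_n) = integral(1, 0, 1) = 1.
Step 3: Verify convergence: 117/118 = 0.991525 -> 1


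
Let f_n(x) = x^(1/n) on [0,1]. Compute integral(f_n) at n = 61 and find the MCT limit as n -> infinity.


At n = 61: f_61(x) = x^(1/61).
Step 1: integral(x^(1/61), 0, 1) = [x^(1/61+1) / (1/61+1)] from 0 to 1
     = 1 / (1/61 + 1) = 1 / ((61+1)/61) = 61/(61+1)
     = 61/62 = 0.983871
Step 2: As n -> infinity, f_n(x) = x^(1/n) -> 1 for x in (0,1], and f_n is increasing in n.
By MCT, lim_n integral(f_n) = integral(lim_n f_n) = integral(1, 0, 1) = 1.
Step 3: Verify convergence: 61/62 = 0.983871 -> 1


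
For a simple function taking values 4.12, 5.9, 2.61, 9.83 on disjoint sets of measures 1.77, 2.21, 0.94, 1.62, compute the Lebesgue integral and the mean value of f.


Step 1: Integral = sum(value_i * measure_i)
= 4.12*1.77 + 5.9*2.21 + 2.61*0.94 + 9.83*1.62
= 7.2924 + 13.039 + 2.4534 + 15.9246
= 38.7094
Step 2: Total measure of domain = 1.77 + 2.21 + 0.94 + 1.62 = 6.54
Step 3: Average value = 38.7094 / 6.54 = 5.918869


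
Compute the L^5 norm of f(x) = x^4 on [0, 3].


Step 1: ||f||_5 = (integral_0^3 |x^4|^5 dx)^(1/5)
     = (integral_0^3 x^20 dx)^(1/5)
Step 2: integral_0^3 x^20 dx = [x^21/(21)] from 0 to 3 = 3^21/21
     = 10460353203/21 = 4.981121e+08
Step 3: ||f||_5 = (4.981121e+08)^(1/5) = 54.886484


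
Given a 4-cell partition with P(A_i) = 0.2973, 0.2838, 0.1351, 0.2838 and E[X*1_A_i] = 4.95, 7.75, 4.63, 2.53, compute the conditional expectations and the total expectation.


For each cell A_i: E[X|A_i] = E[X*1_A_i] / P(A_i)
Step 1: E[X|A_1] = 4.95 / 0.2973 = 16.649849
Step 2: E[X|A_2] = 7.75 / 0.2838 = 27.307963
Step 3: E[X|A_3] = 4.63 / 0.1351 = 34.27091
Step 4: E[X|A_4] = 2.53 / 0.2838 = 8.914729
Verification: E[X] = sum E[X*1_A_i] = 4.95 + 7.75 + 4.63 + 2.53 = 19.86


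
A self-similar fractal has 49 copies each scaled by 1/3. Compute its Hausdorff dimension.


For a self-similar set with N copies scaled by 1/r:
dim_H = log(N)/log(r) = log(49)/log(3)
= 3.89182/1.098612
= 3.542487


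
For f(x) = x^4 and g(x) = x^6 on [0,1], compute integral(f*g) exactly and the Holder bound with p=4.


Step 1: Exact integral of f*g = integral(x^10, 0, 1) = 1/11
     = 0.090909
Step 2: Holder bound with p=4, q=1.333333:
  ||f||_p = (integral x^16 dx)^(1/4) = (1/17)^(1/4) = 0.492479
  ||g||_q = (integral x^8 dx)^(1/1.333333) = (1/9)^(1/1.333333) = 0.19245
Step 3: Holder bound = ||f||_p * ||g||_q = 0.492479 * 0.19245 = 0.094778
Verification: 0.090909 <= 0.094778 (Holder holds)


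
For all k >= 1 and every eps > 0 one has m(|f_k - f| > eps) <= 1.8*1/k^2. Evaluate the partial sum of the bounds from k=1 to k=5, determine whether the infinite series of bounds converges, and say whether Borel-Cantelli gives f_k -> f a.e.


Step 1: List the terms 1.8*1/k^2 for k = 1 to 5:
  k=1: 1.8
  k=2: 0.45
  k=3: 0.2
  k=4: 0.1125
  k=5: 0.072
Step 2: Partial sum = 1.8 + 0.45 + 0.2 + 0.1125 + 0.072
     = 2.6345
Step 3: The full series sum_(k>=1) 1.8*1/k^2 converges (p-series with p = 2 > 1; a constant multiple of a convergent series converges).
Step 4: Fix eps > 0. Since sum_k m(|f_k - f| > eps) < infinity, the Borel-Cantelli lemma gives
        m(limsup_k {|f_k - f| > eps}) = 0, i.e. for a.e. x, |f_k(x) - f(x)| <= eps for all large k.
        Applying this with eps = 1/j for j = 1, 2, ... and intersecting the countably many full-measure sets,
        for a.e. x we get limsup_k |f_k(x) - f(x)| <= 1/j for every j, hence f_k -> f almost everywhere.
Conclusion: series converges; Borel-Cantelli yields f_k -> f a.e.


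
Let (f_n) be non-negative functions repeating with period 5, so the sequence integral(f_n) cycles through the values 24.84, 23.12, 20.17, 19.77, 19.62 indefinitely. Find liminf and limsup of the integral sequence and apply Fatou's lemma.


The sequence (integral(f_n)) is periodic with period 5, repeating the values 24.84, 23.12, 20.17, 19.77, 19.62 indefinitely.
Step 1: For a periodic sequence, every tail (a_m, a_(m+1), ...) contains all 5 period values infinitely often.
Step 2: Hence inf of every tail = min of the period values = min(24.84, 23.12, 20.17, 19.77, 19.62) = 19.62.
        liminf_n integral(f_n) = sup over m of (inf of tail from m) = 19.62.
Step 3: Similarly sup of every tail = max of the period values = 24.84.
        limsup_n integral(f_n) = 24.84.
Step 4: Fatou's lemma: integral(liminf_n f_n) <= liminf_n integral(f_n) = 19.62.
        So the integral of the pointwise liminf is at most 19.62.


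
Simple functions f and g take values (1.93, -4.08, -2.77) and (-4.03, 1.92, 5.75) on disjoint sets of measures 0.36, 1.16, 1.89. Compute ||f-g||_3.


Step 1: Compute differences f_i - g_i:
  1.93 - -4.03 = 5.96
  -4.08 - 1.92 = -6
  -2.77 - 5.75 = -8.52
Step 2: Compute |diff|^3 * measure for each set:
  |5.96|^3 * 0.36 = 211.708736 * 0.36 = 76.215145
  |-6|^3 * 1.16 = 216 * 1.16 = 250.56
  |-8.52|^3 * 1.89 = 618.470208 * 1.89 = 1168.908693
Step 3: Sum = 1495.683838
Step 4: ||f-g||_3 = (1495.683838)^(1/3) = 11.436152


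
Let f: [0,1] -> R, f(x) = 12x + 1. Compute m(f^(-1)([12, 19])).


f^(-1)([12, 19]) = {x : 12 <= 12x + 1 <= 19}
Solving: (12 - 1)/12 <= x <= (19 - 1)/12
= [0.916667, 1.5]
Intersecting with [0,1]: [0.916667, 1]
Measure = 1 - 0.916667 = 0.083333


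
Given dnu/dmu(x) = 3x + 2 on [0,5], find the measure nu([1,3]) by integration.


nu(A) = integral_A (dnu/dmu) dmu = integral_1^3 (3x + 2) dx
Step 1: Antiderivative F(x) = (3/2)x^2 + 2x
Step 2: F(3) = (3/2)*3^2 + 2*3 = 13.5 + 6 = 19.5
Step 3: F(1) = (3/2)*1^2 + 2*1 = 1.5 + 2 = 3.5
Step 4: nu([1,3]) = F(3) - F(1) = 19.5 - 3.5 = 16


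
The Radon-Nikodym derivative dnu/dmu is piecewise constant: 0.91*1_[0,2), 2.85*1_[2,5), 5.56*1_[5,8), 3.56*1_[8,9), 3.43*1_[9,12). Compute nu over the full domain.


Integrate each piece of the Radon-Nikodym derivative:
Step 1: integral_0^2 0.91 dx = 0.91*(2-0) = 0.91*2 = 1.82
Step 2: integral_2^5 2.85 dx = 2.85*(5-2) = 2.85*3 = 8.55
Step 3: integral_5^8 5.56 dx = 5.56*(8-5) = 5.56*3 = 16.68
Step 4: integral_8^9 3.56 dx = 3.56*(9-8) = 3.56*1 = 3.56
Step 5: integral_9^12 3.43 dx = 3.43*(12-9) = 3.43*3 = 10.29
Total: 1.82 + 8.55 + 16.68 + 3.56 + 10.29 = 40.9
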